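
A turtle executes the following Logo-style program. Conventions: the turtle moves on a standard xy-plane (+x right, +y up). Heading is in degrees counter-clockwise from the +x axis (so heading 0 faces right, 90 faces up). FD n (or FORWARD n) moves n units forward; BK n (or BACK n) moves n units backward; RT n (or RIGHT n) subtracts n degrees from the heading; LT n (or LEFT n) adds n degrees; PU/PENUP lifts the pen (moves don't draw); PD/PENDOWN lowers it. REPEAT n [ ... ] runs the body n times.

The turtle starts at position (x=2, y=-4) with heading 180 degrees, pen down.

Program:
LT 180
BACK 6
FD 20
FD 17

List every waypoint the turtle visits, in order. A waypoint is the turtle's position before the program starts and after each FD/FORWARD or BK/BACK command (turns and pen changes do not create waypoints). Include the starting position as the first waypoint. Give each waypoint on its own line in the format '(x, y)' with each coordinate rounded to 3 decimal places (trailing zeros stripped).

Answer: (2, -4)
(-4, -4)
(16, -4)
(33, -4)

Derivation:
Executing turtle program step by step:
Start: pos=(2,-4), heading=180, pen down
LT 180: heading 180 -> 0
BK 6: (2,-4) -> (-4,-4) [heading=0, draw]
FD 20: (-4,-4) -> (16,-4) [heading=0, draw]
FD 17: (16,-4) -> (33,-4) [heading=0, draw]
Final: pos=(33,-4), heading=0, 3 segment(s) drawn
Waypoints (4 total):
(2, -4)
(-4, -4)
(16, -4)
(33, -4)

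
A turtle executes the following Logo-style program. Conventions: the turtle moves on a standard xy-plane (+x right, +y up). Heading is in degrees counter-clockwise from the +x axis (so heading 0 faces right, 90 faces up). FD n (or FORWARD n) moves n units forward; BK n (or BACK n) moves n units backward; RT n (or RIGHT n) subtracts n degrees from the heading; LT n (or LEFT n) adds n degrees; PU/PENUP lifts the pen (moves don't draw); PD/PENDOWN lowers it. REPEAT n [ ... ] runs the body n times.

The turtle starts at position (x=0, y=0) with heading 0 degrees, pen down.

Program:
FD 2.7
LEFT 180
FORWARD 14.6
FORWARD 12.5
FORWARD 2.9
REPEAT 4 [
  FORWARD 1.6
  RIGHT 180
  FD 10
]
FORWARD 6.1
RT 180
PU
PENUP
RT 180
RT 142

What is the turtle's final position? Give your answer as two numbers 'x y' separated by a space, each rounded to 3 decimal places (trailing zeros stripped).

Executing turtle program step by step:
Start: pos=(0,0), heading=0, pen down
FD 2.7: (0,0) -> (2.7,0) [heading=0, draw]
LT 180: heading 0 -> 180
FD 14.6: (2.7,0) -> (-11.9,0) [heading=180, draw]
FD 12.5: (-11.9,0) -> (-24.4,0) [heading=180, draw]
FD 2.9: (-24.4,0) -> (-27.3,0) [heading=180, draw]
REPEAT 4 [
  -- iteration 1/4 --
  FD 1.6: (-27.3,0) -> (-28.9,0) [heading=180, draw]
  RT 180: heading 180 -> 0
  FD 10: (-28.9,0) -> (-18.9,0) [heading=0, draw]
  -- iteration 2/4 --
  FD 1.6: (-18.9,0) -> (-17.3,0) [heading=0, draw]
  RT 180: heading 0 -> 180
  FD 10: (-17.3,0) -> (-27.3,0) [heading=180, draw]
  -- iteration 3/4 --
  FD 1.6: (-27.3,0) -> (-28.9,0) [heading=180, draw]
  RT 180: heading 180 -> 0
  FD 10: (-28.9,0) -> (-18.9,0) [heading=0, draw]
  -- iteration 4/4 --
  FD 1.6: (-18.9,0) -> (-17.3,0) [heading=0, draw]
  RT 180: heading 0 -> 180
  FD 10: (-17.3,0) -> (-27.3,0) [heading=180, draw]
]
FD 6.1: (-27.3,0) -> (-33.4,0) [heading=180, draw]
RT 180: heading 180 -> 0
PU: pen up
PU: pen up
RT 180: heading 0 -> 180
RT 142: heading 180 -> 38
Final: pos=(-33.4,0), heading=38, 13 segment(s) drawn

Answer: -33.4 0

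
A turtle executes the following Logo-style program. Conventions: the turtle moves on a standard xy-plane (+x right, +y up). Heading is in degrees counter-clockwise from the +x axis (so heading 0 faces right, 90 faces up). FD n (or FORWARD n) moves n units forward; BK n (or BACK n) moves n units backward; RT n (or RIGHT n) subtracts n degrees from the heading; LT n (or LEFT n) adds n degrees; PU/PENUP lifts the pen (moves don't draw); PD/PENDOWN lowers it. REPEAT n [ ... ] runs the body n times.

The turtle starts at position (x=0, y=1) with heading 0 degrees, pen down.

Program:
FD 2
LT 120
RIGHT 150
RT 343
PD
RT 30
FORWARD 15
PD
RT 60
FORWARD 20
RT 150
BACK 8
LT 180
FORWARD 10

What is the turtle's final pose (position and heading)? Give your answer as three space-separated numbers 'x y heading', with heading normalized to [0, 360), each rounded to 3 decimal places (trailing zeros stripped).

Executing turtle program step by step:
Start: pos=(0,1), heading=0, pen down
FD 2: (0,1) -> (2,1) [heading=0, draw]
LT 120: heading 0 -> 120
RT 150: heading 120 -> 330
RT 343: heading 330 -> 347
PD: pen down
RT 30: heading 347 -> 317
FD 15: (2,1) -> (12.97,-9.23) [heading=317, draw]
PD: pen down
RT 60: heading 317 -> 257
FD 20: (12.97,-9.23) -> (8.471,-28.717) [heading=257, draw]
RT 150: heading 257 -> 107
BK 8: (8.471,-28.717) -> (10.81,-36.368) [heading=107, draw]
LT 180: heading 107 -> 287
FD 10: (10.81,-36.368) -> (13.734,-45.931) [heading=287, draw]
Final: pos=(13.734,-45.931), heading=287, 5 segment(s) drawn

Answer: 13.734 -45.931 287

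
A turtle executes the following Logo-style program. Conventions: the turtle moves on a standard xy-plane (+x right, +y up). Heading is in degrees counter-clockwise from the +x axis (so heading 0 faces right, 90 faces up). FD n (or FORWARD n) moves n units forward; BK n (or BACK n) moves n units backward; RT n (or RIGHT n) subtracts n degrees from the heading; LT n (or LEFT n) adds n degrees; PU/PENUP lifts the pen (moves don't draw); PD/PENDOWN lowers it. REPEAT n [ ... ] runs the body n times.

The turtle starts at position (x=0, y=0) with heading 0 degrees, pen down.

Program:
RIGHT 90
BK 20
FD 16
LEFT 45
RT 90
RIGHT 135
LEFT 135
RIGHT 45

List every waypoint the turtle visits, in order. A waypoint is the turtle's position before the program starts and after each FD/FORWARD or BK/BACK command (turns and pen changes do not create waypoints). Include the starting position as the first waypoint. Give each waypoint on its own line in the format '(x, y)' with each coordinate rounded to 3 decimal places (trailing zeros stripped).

Answer: (0, 0)
(0, 20)
(0, 4)

Derivation:
Executing turtle program step by step:
Start: pos=(0,0), heading=0, pen down
RT 90: heading 0 -> 270
BK 20: (0,0) -> (0,20) [heading=270, draw]
FD 16: (0,20) -> (0,4) [heading=270, draw]
LT 45: heading 270 -> 315
RT 90: heading 315 -> 225
RT 135: heading 225 -> 90
LT 135: heading 90 -> 225
RT 45: heading 225 -> 180
Final: pos=(0,4), heading=180, 2 segment(s) drawn
Waypoints (3 total):
(0, 0)
(0, 20)
(0, 4)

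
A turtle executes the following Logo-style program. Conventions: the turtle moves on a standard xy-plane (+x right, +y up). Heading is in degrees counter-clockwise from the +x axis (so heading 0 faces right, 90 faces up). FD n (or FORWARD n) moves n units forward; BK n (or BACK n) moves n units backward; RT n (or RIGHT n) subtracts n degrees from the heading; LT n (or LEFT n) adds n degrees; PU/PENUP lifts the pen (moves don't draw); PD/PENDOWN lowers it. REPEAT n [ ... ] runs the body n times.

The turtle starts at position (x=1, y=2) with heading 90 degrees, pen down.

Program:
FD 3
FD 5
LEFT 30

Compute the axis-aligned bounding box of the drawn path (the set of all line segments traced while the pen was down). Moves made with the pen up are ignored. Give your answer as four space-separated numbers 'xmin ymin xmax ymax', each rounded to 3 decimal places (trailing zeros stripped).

Executing turtle program step by step:
Start: pos=(1,2), heading=90, pen down
FD 3: (1,2) -> (1,5) [heading=90, draw]
FD 5: (1,5) -> (1,10) [heading=90, draw]
LT 30: heading 90 -> 120
Final: pos=(1,10), heading=120, 2 segment(s) drawn

Segment endpoints: x in {1, 1, 1}, y in {2, 5, 10}
xmin=1, ymin=2, xmax=1, ymax=10

Answer: 1 2 1 10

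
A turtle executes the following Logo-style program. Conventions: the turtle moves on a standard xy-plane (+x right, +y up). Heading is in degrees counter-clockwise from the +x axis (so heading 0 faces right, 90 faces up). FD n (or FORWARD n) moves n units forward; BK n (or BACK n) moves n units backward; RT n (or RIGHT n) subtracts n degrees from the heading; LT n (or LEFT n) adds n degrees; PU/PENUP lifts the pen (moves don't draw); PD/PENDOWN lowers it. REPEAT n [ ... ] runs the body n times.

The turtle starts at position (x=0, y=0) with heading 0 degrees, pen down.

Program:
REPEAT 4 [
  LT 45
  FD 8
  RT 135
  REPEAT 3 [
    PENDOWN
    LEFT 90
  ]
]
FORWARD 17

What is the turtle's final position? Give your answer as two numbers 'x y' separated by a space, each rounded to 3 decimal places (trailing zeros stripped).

Executing turtle program step by step:
Start: pos=(0,0), heading=0, pen down
REPEAT 4 [
  -- iteration 1/4 --
  LT 45: heading 0 -> 45
  FD 8: (0,0) -> (5.657,5.657) [heading=45, draw]
  RT 135: heading 45 -> 270
  REPEAT 3 [
    -- iteration 1/3 --
    PD: pen down
    LT 90: heading 270 -> 0
    -- iteration 2/3 --
    PD: pen down
    LT 90: heading 0 -> 90
    -- iteration 3/3 --
    PD: pen down
    LT 90: heading 90 -> 180
  ]
  -- iteration 2/4 --
  LT 45: heading 180 -> 225
  FD 8: (5.657,5.657) -> (0,0) [heading=225, draw]
  RT 135: heading 225 -> 90
  REPEAT 3 [
    -- iteration 1/3 --
    PD: pen down
    LT 90: heading 90 -> 180
    -- iteration 2/3 --
    PD: pen down
    LT 90: heading 180 -> 270
    -- iteration 3/3 --
    PD: pen down
    LT 90: heading 270 -> 0
  ]
  -- iteration 3/4 --
  LT 45: heading 0 -> 45
  FD 8: (0,0) -> (5.657,5.657) [heading=45, draw]
  RT 135: heading 45 -> 270
  REPEAT 3 [
    -- iteration 1/3 --
    PD: pen down
    LT 90: heading 270 -> 0
    -- iteration 2/3 --
    PD: pen down
    LT 90: heading 0 -> 90
    -- iteration 3/3 --
    PD: pen down
    LT 90: heading 90 -> 180
  ]
  -- iteration 4/4 --
  LT 45: heading 180 -> 225
  FD 8: (5.657,5.657) -> (0,0) [heading=225, draw]
  RT 135: heading 225 -> 90
  REPEAT 3 [
    -- iteration 1/3 --
    PD: pen down
    LT 90: heading 90 -> 180
    -- iteration 2/3 --
    PD: pen down
    LT 90: heading 180 -> 270
    -- iteration 3/3 --
    PD: pen down
    LT 90: heading 270 -> 0
  ]
]
FD 17: (0,0) -> (17,0) [heading=0, draw]
Final: pos=(17,0), heading=0, 5 segment(s) drawn

Answer: 17 0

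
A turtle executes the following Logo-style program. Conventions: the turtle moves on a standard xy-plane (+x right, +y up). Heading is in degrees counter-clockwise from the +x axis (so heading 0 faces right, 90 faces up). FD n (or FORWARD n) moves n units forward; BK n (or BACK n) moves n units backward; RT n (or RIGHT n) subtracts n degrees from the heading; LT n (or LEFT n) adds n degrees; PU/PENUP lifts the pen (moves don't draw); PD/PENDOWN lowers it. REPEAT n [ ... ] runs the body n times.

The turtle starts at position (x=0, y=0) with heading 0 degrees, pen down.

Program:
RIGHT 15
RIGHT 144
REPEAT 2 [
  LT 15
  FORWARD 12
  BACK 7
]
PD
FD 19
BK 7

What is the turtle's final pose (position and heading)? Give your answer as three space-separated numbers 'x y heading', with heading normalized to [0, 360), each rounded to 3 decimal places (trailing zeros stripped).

Answer: -14.744 -16.15 231

Derivation:
Executing turtle program step by step:
Start: pos=(0,0), heading=0, pen down
RT 15: heading 0 -> 345
RT 144: heading 345 -> 201
REPEAT 2 [
  -- iteration 1/2 --
  LT 15: heading 201 -> 216
  FD 12: (0,0) -> (-9.708,-7.053) [heading=216, draw]
  BK 7: (-9.708,-7.053) -> (-4.045,-2.939) [heading=216, draw]
  -- iteration 2/2 --
  LT 15: heading 216 -> 231
  FD 12: (-4.045,-2.939) -> (-11.597,-12.265) [heading=231, draw]
  BK 7: (-11.597,-12.265) -> (-7.192,-6.825) [heading=231, draw]
]
PD: pen down
FD 19: (-7.192,-6.825) -> (-19.149,-21.59) [heading=231, draw]
BK 7: (-19.149,-21.59) -> (-14.744,-16.15) [heading=231, draw]
Final: pos=(-14.744,-16.15), heading=231, 6 segment(s) drawn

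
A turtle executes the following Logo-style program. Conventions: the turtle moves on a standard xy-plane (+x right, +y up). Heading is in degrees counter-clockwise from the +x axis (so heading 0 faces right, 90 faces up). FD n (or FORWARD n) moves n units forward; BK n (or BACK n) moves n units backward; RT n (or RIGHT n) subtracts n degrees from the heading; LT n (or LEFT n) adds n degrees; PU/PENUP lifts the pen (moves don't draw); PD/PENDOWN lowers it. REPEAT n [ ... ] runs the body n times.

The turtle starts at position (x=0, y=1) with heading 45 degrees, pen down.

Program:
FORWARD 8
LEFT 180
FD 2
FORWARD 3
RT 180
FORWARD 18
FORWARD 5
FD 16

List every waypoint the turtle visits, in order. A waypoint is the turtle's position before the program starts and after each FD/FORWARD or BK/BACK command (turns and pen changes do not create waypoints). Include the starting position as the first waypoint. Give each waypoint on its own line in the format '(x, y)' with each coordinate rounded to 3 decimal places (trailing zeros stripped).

Answer: (0, 1)
(5.657, 6.657)
(4.243, 5.243)
(2.121, 3.121)
(14.849, 15.849)
(18.385, 19.385)
(29.698, 30.698)

Derivation:
Executing turtle program step by step:
Start: pos=(0,1), heading=45, pen down
FD 8: (0,1) -> (5.657,6.657) [heading=45, draw]
LT 180: heading 45 -> 225
FD 2: (5.657,6.657) -> (4.243,5.243) [heading=225, draw]
FD 3: (4.243,5.243) -> (2.121,3.121) [heading=225, draw]
RT 180: heading 225 -> 45
FD 18: (2.121,3.121) -> (14.849,15.849) [heading=45, draw]
FD 5: (14.849,15.849) -> (18.385,19.385) [heading=45, draw]
FD 16: (18.385,19.385) -> (29.698,30.698) [heading=45, draw]
Final: pos=(29.698,30.698), heading=45, 6 segment(s) drawn
Waypoints (7 total):
(0, 1)
(5.657, 6.657)
(4.243, 5.243)
(2.121, 3.121)
(14.849, 15.849)
(18.385, 19.385)
(29.698, 30.698)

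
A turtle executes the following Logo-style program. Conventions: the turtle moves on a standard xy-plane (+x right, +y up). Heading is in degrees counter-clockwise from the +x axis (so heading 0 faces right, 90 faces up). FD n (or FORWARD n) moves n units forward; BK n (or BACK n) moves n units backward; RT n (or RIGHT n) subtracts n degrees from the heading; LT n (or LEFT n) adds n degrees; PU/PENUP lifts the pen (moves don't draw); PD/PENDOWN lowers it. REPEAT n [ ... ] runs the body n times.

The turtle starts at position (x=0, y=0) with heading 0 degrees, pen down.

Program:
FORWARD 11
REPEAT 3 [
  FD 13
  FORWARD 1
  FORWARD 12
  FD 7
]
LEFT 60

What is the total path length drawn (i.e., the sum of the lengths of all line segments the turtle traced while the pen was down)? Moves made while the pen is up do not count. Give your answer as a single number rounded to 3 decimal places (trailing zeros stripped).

Answer: 110

Derivation:
Executing turtle program step by step:
Start: pos=(0,0), heading=0, pen down
FD 11: (0,0) -> (11,0) [heading=0, draw]
REPEAT 3 [
  -- iteration 1/3 --
  FD 13: (11,0) -> (24,0) [heading=0, draw]
  FD 1: (24,0) -> (25,0) [heading=0, draw]
  FD 12: (25,0) -> (37,0) [heading=0, draw]
  FD 7: (37,0) -> (44,0) [heading=0, draw]
  -- iteration 2/3 --
  FD 13: (44,0) -> (57,0) [heading=0, draw]
  FD 1: (57,0) -> (58,0) [heading=0, draw]
  FD 12: (58,0) -> (70,0) [heading=0, draw]
  FD 7: (70,0) -> (77,0) [heading=0, draw]
  -- iteration 3/3 --
  FD 13: (77,0) -> (90,0) [heading=0, draw]
  FD 1: (90,0) -> (91,0) [heading=0, draw]
  FD 12: (91,0) -> (103,0) [heading=0, draw]
  FD 7: (103,0) -> (110,0) [heading=0, draw]
]
LT 60: heading 0 -> 60
Final: pos=(110,0), heading=60, 13 segment(s) drawn

Segment lengths:
  seg 1: (0,0) -> (11,0), length = 11
  seg 2: (11,0) -> (24,0), length = 13
  seg 3: (24,0) -> (25,0), length = 1
  seg 4: (25,0) -> (37,0), length = 12
  seg 5: (37,0) -> (44,0), length = 7
  seg 6: (44,0) -> (57,0), length = 13
  seg 7: (57,0) -> (58,0), length = 1
  seg 8: (58,0) -> (70,0), length = 12
  seg 9: (70,0) -> (77,0), length = 7
  seg 10: (77,0) -> (90,0), length = 13
  seg 11: (90,0) -> (91,0), length = 1
  seg 12: (91,0) -> (103,0), length = 12
  seg 13: (103,0) -> (110,0), length = 7
Total = 110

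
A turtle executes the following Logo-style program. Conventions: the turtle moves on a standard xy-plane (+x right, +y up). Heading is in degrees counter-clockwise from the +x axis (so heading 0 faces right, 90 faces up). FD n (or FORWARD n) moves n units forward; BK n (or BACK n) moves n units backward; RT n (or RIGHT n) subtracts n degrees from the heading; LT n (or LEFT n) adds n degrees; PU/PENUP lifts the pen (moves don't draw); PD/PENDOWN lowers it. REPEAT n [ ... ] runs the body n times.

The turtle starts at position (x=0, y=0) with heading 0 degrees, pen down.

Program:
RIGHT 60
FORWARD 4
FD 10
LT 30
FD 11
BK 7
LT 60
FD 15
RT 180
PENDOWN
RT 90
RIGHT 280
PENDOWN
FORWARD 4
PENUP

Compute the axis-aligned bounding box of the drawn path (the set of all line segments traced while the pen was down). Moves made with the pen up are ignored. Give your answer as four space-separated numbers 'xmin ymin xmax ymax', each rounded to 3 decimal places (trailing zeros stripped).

Answer: 0 -17.624 23.454 0

Derivation:
Executing turtle program step by step:
Start: pos=(0,0), heading=0, pen down
RT 60: heading 0 -> 300
FD 4: (0,0) -> (2,-3.464) [heading=300, draw]
FD 10: (2,-3.464) -> (7,-12.124) [heading=300, draw]
LT 30: heading 300 -> 330
FD 11: (7,-12.124) -> (16.526,-17.624) [heading=330, draw]
BK 7: (16.526,-17.624) -> (10.464,-14.124) [heading=330, draw]
LT 60: heading 330 -> 30
FD 15: (10.464,-14.124) -> (23.454,-6.624) [heading=30, draw]
RT 180: heading 30 -> 210
PD: pen down
RT 90: heading 210 -> 120
RT 280: heading 120 -> 200
PD: pen down
FD 4: (23.454,-6.624) -> (19.696,-7.992) [heading=200, draw]
PU: pen up
Final: pos=(19.696,-7.992), heading=200, 6 segment(s) drawn

Segment endpoints: x in {0, 2, 7, 10.464, 16.526, 19.696, 23.454}, y in {-17.624, -14.124, -12.124, -7.992, -6.624, -3.464, 0}
xmin=0, ymin=-17.624, xmax=23.454, ymax=0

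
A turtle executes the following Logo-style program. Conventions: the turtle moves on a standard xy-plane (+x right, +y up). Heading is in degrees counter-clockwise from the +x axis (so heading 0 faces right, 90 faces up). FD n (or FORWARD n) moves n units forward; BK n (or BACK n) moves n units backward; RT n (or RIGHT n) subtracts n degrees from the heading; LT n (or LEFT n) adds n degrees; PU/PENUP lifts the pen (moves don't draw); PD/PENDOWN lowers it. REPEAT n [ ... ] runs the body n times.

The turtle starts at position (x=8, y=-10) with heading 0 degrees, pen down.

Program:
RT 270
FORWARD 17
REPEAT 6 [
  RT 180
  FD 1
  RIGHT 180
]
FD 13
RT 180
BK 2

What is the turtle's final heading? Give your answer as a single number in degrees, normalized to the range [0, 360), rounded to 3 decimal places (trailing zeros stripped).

Executing turtle program step by step:
Start: pos=(8,-10), heading=0, pen down
RT 270: heading 0 -> 90
FD 17: (8,-10) -> (8,7) [heading=90, draw]
REPEAT 6 [
  -- iteration 1/6 --
  RT 180: heading 90 -> 270
  FD 1: (8,7) -> (8,6) [heading=270, draw]
  RT 180: heading 270 -> 90
  -- iteration 2/6 --
  RT 180: heading 90 -> 270
  FD 1: (8,6) -> (8,5) [heading=270, draw]
  RT 180: heading 270 -> 90
  -- iteration 3/6 --
  RT 180: heading 90 -> 270
  FD 1: (8,5) -> (8,4) [heading=270, draw]
  RT 180: heading 270 -> 90
  -- iteration 4/6 --
  RT 180: heading 90 -> 270
  FD 1: (8,4) -> (8,3) [heading=270, draw]
  RT 180: heading 270 -> 90
  -- iteration 5/6 --
  RT 180: heading 90 -> 270
  FD 1: (8,3) -> (8,2) [heading=270, draw]
  RT 180: heading 270 -> 90
  -- iteration 6/6 --
  RT 180: heading 90 -> 270
  FD 1: (8,2) -> (8,1) [heading=270, draw]
  RT 180: heading 270 -> 90
]
FD 13: (8,1) -> (8,14) [heading=90, draw]
RT 180: heading 90 -> 270
BK 2: (8,14) -> (8,16) [heading=270, draw]
Final: pos=(8,16), heading=270, 9 segment(s) drawn

Answer: 270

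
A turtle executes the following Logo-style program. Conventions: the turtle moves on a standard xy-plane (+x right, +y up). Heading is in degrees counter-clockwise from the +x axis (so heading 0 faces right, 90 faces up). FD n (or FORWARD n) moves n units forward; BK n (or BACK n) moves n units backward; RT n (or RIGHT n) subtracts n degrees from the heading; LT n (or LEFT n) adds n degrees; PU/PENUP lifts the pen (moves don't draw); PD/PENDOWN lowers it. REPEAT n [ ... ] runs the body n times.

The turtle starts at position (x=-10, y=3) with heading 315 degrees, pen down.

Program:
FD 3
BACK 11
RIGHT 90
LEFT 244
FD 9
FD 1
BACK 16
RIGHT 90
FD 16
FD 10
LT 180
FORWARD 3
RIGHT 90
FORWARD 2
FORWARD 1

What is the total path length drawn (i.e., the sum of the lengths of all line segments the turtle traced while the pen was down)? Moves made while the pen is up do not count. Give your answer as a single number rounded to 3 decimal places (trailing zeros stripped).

Answer: 72

Derivation:
Executing turtle program step by step:
Start: pos=(-10,3), heading=315, pen down
FD 3: (-10,3) -> (-7.879,0.879) [heading=315, draw]
BK 11: (-7.879,0.879) -> (-15.657,8.657) [heading=315, draw]
RT 90: heading 315 -> 225
LT 244: heading 225 -> 109
FD 9: (-15.657,8.657) -> (-18.587,17.167) [heading=109, draw]
FD 1: (-18.587,17.167) -> (-18.913,18.112) [heading=109, draw]
BK 16: (-18.913,18.112) -> (-13.703,2.984) [heading=109, draw]
RT 90: heading 109 -> 19
FD 16: (-13.703,2.984) -> (1.425,8.193) [heading=19, draw]
FD 10: (1.425,8.193) -> (10.88,11.449) [heading=19, draw]
LT 180: heading 19 -> 199
FD 3: (10.88,11.449) -> (8.043,10.472) [heading=199, draw]
RT 90: heading 199 -> 109
FD 2: (8.043,10.472) -> (7.392,12.363) [heading=109, draw]
FD 1: (7.392,12.363) -> (7.067,13.308) [heading=109, draw]
Final: pos=(7.067,13.308), heading=109, 10 segment(s) drawn

Segment lengths:
  seg 1: (-10,3) -> (-7.879,0.879), length = 3
  seg 2: (-7.879,0.879) -> (-15.657,8.657), length = 11
  seg 3: (-15.657,8.657) -> (-18.587,17.167), length = 9
  seg 4: (-18.587,17.167) -> (-18.913,18.112), length = 1
  seg 5: (-18.913,18.112) -> (-13.703,2.984), length = 16
  seg 6: (-13.703,2.984) -> (1.425,8.193), length = 16
  seg 7: (1.425,8.193) -> (10.88,11.449), length = 10
  seg 8: (10.88,11.449) -> (8.043,10.472), length = 3
  seg 9: (8.043,10.472) -> (7.392,12.363), length = 2
  seg 10: (7.392,12.363) -> (7.067,13.308), length = 1
Total = 72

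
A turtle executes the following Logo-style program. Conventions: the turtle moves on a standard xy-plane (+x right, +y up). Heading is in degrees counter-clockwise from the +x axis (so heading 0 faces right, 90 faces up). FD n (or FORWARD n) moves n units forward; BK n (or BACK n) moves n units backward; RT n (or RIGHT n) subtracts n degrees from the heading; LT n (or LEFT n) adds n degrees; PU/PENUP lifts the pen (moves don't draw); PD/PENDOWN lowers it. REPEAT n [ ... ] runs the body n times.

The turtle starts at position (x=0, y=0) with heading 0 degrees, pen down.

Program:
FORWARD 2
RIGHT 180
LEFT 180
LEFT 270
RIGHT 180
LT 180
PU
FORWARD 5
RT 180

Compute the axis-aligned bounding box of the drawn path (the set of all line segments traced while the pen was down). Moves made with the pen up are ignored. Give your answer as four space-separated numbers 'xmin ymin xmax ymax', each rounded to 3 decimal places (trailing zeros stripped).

Answer: 0 0 2 0

Derivation:
Executing turtle program step by step:
Start: pos=(0,0), heading=0, pen down
FD 2: (0,0) -> (2,0) [heading=0, draw]
RT 180: heading 0 -> 180
LT 180: heading 180 -> 0
LT 270: heading 0 -> 270
RT 180: heading 270 -> 90
LT 180: heading 90 -> 270
PU: pen up
FD 5: (2,0) -> (2,-5) [heading=270, move]
RT 180: heading 270 -> 90
Final: pos=(2,-5), heading=90, 1 segment(s) drawn

Segment endpoints: x in {0, 2}, y in {0}
xmin=0, ymin=0, xmax=2, ymax=0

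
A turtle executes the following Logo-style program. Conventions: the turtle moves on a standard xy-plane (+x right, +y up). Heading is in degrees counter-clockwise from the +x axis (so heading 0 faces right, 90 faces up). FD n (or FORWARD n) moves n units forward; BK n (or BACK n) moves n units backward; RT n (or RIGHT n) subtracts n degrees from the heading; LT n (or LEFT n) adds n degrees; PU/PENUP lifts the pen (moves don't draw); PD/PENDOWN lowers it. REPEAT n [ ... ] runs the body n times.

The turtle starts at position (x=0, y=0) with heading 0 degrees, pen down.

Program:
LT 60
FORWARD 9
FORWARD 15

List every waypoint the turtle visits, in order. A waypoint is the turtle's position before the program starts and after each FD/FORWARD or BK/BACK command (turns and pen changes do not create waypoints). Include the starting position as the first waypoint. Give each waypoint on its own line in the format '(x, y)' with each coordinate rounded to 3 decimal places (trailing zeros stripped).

Answer: (0, 0)
(4.5, 7.794)
(12, 20.785)

Derivation:
Executing turtle program step by step:
Start: pos=(0,0), heading=0, pen down
LT 60: heading 0 -> 60
FD 9: (0,0) -> (4.5,7.794) [heading=60, draw]
FD 15: (4.5,7.794) -> (12,20.785) [heading=60, draw]
Final: pos=(12,20.785), heading=60, 2 segment(s) drawn
Waypoints (3 total):
(0, 0)
(4.5, 7.794)
(12, 20.785)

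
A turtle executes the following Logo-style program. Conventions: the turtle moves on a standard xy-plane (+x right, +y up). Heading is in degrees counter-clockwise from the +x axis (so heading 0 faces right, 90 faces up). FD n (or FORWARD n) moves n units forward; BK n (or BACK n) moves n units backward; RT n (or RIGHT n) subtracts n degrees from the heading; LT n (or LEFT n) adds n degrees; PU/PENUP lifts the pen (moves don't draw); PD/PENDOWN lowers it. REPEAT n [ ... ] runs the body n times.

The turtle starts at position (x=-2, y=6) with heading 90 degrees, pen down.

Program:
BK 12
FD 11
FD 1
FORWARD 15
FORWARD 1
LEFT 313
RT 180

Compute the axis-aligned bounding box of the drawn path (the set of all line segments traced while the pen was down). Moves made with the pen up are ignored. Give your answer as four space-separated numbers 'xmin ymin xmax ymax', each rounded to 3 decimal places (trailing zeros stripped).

Executing turtle program step by step:
Start: pos=(-2,6), heading=90, pen down
BK 12: (-2,6) -> (-2,-6) [heading=90, draw]
FD 11: (-2,-6) -> (-2,5) [heading=90, draw]
FD 1: (-2,5) -> (-2,6) [heading=90, draw]
FD 15: (-2,6) -> (-2,21) [heading=90, draw]
FD 1: (-2,21) -> (-2,22) [heading=90, draw]
LT 313: heading 90 -> 43
RT 180: heading 43 -> 223
Final: pos=(-2,22), heading=223, 5 segment(s) drawn

Segment endpoints: x in {-2, -2, -2}, y in {-6, 5, 6, 21, 22}
xmin=-2, ymin=-6, xmax=-2, ymax=22

Answer: -2 -6 -2 22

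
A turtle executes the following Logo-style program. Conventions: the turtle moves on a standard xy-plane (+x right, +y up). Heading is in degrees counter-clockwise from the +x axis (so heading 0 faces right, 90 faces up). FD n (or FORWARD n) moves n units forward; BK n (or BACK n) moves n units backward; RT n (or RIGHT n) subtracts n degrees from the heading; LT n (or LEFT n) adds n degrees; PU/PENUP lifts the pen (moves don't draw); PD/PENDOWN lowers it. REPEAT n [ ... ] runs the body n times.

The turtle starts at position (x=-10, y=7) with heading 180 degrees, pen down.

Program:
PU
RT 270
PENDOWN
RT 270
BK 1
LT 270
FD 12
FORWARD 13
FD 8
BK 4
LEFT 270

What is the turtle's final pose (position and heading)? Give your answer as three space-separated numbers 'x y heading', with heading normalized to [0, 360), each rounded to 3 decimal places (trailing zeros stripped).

Executing turtle program step by step:
Start: pos=(-10,7), heading=180, pen down
PU: pen up
RT 270: heading 180 -> 270
PD: pen down
RT 270: heading 270 -> 0
BK 1: (-10,7) -> (-11,7) [heading=0, draw]
LT 270: heading 0 -> 270
FD 12: (-11,7) -> (-11,-5) [heading=270, draw]
FD 13: (-11,-5) -> (-11,-18) [heading=270, draw]
FD 8: (-11,-18) -> (-11,-26) [heading=270, draw]
BK 4: (-11,-26) -> (-11,-22) [heading=270, draw]
LT 270: heading 270 -> 180
Final: pos=(-11,-22), heading=180, 5 segment(s) drawn

Answer: -11 -22 180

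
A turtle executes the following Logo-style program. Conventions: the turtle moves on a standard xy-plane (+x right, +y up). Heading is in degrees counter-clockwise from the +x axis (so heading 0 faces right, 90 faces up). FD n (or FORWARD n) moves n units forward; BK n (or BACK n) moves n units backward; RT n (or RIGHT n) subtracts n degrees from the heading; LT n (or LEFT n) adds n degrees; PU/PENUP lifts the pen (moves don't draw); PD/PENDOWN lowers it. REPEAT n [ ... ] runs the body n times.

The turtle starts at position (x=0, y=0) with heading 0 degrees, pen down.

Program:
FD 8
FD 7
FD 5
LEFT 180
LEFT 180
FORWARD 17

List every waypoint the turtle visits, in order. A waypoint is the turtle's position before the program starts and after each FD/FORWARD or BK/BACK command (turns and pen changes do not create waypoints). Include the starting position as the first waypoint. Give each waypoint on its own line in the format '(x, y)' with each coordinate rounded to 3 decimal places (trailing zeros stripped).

Executing turtle program step by step:
Start: pos=(0,0), heading=0, pen down
FD 8: (0,0) -> (8,0) [heading=0, draw]
FD 7: (8,0) -> (15,0) [heading=0, draw]
FD 5: (15,0) -> (20,0) [heading=0, draw]
LT 180: heading 0 -> 180
LT 180: heading 180 -> 0
FD 17: (20,0) -> (37,0) [heading=0, draw]
Final: pos=(37,0), heading=0, 4 segment(s) drawn
Waypoints (5 total):
(0, 0)
(8, 0)
(15, 0)
(20, 0)
(37, 0)

Answer: (0, 0)
(8, 0)
(15, 0)
(20, 0)
(37, 0)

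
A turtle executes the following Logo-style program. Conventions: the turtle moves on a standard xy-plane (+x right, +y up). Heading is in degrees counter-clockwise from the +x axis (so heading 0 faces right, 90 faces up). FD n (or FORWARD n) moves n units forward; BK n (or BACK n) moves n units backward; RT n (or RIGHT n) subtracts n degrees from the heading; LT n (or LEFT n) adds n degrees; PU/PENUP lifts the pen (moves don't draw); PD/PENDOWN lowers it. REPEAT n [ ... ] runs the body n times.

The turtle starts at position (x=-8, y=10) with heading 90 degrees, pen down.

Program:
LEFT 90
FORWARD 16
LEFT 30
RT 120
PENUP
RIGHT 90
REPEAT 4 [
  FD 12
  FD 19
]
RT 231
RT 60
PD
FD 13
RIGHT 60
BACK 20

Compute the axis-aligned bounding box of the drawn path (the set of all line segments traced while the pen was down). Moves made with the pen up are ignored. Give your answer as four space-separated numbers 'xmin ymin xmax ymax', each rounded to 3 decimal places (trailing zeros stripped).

Answer: -24 10 104.659 22.137

Derivation:
Executing turtle program step by step:
Start: pos=(-8,10), heading=90, pen down
LT 90: heading 90 -> 180
FD 16: (-8,10) -> (-24,10) [heading=180, draw]
LT 30: heading 180 -> 210
RT 120: heading 210 -> 90
PU: pen up
RT 90: heading 90 -> 0
REPEAT 4 [
  -- iteration 1/4 --
  FD 12: (-24,10) -> (-12,10) [heading=0, move]
  FD 19: (-12,10) -> (7,10) [heading=0, move]
  -- iteration 2/4 --
  FD 12: (7,10) -> (19,10) [heading=0, move]
  FD 19: (19,10) -> (38,10) [heading=0, move]
  -- iteration 3/4 --
  FD 12: (38,10) -> (50,10) [heading=0, move]
  FD 19: (50,10) -> (69,10) [heading=0, move]
  -- iteration 4/4 --
  FD 12: (69,10) -> (81,10) [heading=0, move]
  FD 19: (81,10) -> (100,10) [heading=0, move]
]
RT 231: heading 0 -> 129
RT 60: heading 129 -> 69
PD: pen down
FD 13: (100,10) -> (104.659,22.137) [heading=69, draw]
RT 60: heading 69 -> 9
BK 20: (104.659,22.137) -> (84.905,19.008) [heading=9, draw]
Final: pos=(84.905,19.008), heading=9, 3 segment(s) drawn

Segment endpoints: x in {-24, -8, 84.905, 100, 104.659}, y in {10, 10, 19.008, 22.137}
xmin=-24, ymin=10, xmax=104.659, ymax=22.137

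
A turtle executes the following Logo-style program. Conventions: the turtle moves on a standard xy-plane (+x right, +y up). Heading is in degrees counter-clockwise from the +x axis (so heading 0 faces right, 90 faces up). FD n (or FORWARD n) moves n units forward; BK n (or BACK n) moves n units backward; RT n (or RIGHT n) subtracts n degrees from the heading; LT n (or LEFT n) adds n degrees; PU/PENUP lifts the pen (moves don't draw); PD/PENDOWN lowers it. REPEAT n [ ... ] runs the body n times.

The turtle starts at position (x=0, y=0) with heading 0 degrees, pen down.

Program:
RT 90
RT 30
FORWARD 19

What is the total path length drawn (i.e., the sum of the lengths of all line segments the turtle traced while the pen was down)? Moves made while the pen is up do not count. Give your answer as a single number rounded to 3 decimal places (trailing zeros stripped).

Executing turtle program step by step:
Start: pos=(0,0), heading=0, pen down
RT 90: heading 0 -> 270
RT 30: heading 270 -> 240
FD 19: (0,0) -> (-9.5,-16.454) [heading=240, draw]
Final: pos=(-9.5,-16.454), heading=240, 1 segment(s) drawn

Segment lengths:
  seg 1: (0,0) -> (-9.5,-16.454), length = 19
Total = 19

Answer: 19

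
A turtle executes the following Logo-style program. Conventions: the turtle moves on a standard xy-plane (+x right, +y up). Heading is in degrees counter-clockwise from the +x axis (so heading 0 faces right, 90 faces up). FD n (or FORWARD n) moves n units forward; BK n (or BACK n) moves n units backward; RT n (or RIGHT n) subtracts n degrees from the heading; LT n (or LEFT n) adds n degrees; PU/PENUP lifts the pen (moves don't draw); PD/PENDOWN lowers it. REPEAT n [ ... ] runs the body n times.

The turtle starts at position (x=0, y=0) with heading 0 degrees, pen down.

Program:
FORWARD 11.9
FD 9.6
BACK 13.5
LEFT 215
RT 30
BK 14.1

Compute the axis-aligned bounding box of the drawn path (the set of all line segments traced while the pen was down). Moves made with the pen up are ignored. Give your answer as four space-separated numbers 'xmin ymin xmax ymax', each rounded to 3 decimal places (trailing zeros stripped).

Answer: 0 0 22.046 1.229

Derivation:
Executing turtle program step by step:
Start: pos=(0,0), heading=0, pen down
FD 11.9: (0,0) -> (11.9,0) [heading=0, draw]
FD 9.6: (11.9,0) -> (21.5,0) [heading=0, draw]
BK 13.5: (21.5,0) -> (8,0) [heading=0, draw]
LT 215: heading 0 -> 215
RT 30: heading 215 -> 185
BK 14.1: (8,0) -> (22.046,1.229) [heading=185, draw]
Final: pos=(22.046,1.229), heading=185, 4 segment(s) drawn

Segment endpoints: x in {0, 8, 11.9, 21.5, 22.046}, y in {0, 1.229}
xmin=0, ymin=0, xmax=22.046, ymax=1.229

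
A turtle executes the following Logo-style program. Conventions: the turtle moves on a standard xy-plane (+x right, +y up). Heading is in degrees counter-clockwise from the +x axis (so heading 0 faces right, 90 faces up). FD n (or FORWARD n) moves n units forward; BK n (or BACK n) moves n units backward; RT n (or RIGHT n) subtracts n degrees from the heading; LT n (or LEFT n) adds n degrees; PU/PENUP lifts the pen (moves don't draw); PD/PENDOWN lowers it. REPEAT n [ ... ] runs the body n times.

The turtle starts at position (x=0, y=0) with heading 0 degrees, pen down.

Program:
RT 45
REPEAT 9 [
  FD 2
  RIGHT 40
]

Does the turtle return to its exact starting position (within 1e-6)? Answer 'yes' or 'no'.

Answer: yes

Derivation:
Executing turtle program step by step:
Start: pos=(0,0), heading=0, pen down
RT 45: heading 0 -> 315
REPEAT 9 [
  -- iteration 1/9 --
  FD 2: (0,0) -> (1.414,-1.414) [heading=315, draw]
  RT 40: heading 315 -> 275
  -- iteration 2/9 --
  FD 2: (1.414,-1.414) -> (1.589,-3.407) [heading=275, draw]
  RT 40: heading 275 -> 235
  -- iteration 3/9 --
  FD 2: (1.589,-3.407) -> (0.441,-5.045) [heading=235, draw]
  RT 40: heading 235 -> 195
  -- iteration 4/9 --
  FD 2: (0.441,-5.045) -> (-1.49,-5.563) [heading=195, draw]
  RT 40: heading 195 -> 155
  -- iteration 5/9 --
  FD 2: (-1.49,-5.563) -> (-3.303,-4.717) [heading=155, draw]
  RT 40: heading 155 -> 115
  -- iteration 6/9 --
  FD 2: (-3.303,-4.717) -> (-4.148,-2.905) [heading=115, draw]
  RT 40: heading 115 -> 75
  -- iteration 7/9 --
  FD 2: (-4.148,-2.905) -> (-3.631,-0.973) [heading=75, draw]
  RT 40: heading 75 -> 35
  -- iteration 8/9 --
  FD 2: (-3.631,-0.973) -> (-1.992,0.174) [heading=35, draw]
  RT 40: heading 35 -> 355
  -- iteration 9/9 --
  FD 2: (-1.992,0.174) -> (0,0) [heading=355, draw]
  RT 40: heading 355 -> 315
]
Final: pos=(0,0), heading=315, 9 segment(s) drawn

Start position: (0, 0)
Final position: (0, 0)
Distance = 0; < 1e-6 -> CLOSED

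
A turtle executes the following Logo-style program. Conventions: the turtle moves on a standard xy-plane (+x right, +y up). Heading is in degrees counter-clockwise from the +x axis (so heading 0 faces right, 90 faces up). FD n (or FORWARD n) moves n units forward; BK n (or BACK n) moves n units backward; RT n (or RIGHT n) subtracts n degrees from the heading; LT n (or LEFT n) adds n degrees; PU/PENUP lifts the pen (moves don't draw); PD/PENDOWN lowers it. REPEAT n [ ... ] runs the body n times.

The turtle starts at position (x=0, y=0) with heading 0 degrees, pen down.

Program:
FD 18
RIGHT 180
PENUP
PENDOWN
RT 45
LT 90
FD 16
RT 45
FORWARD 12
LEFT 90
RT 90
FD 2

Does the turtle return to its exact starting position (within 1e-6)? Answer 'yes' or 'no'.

Answer: no

Derivation:
Executing turtle program step by step:
Start: pos=(0,0), heading=0, pen down
FD 18: (0,0) -> (18,0) [heading=0, draw]
RT 180: heading 0 -> 180
PU: pen up
PD: pen down
RT 45: heading 180 -> 135
LT 90: heading 135 -> 225
FD 16: (18,0) -> (6.686,-11.314) [heading=225, draw]
RT 45: heading 225 -> 180
FD 12: (6.686,-11.314) -> (-5.314,-11.314) [heading=180, draw]
LT 90: heading 180 -> 270
RT 90: heading 270 -> 180
FD 2: (-5.314,-11.314) -> (-7.314,-11.314) [heading=180, draw]
Final: pos=(-7.314,-11.314), heading=180, 4 segment(s) drawn

Start position: (0, 0)
Final position: (-7.314, -11.314)
Distance = 13.472; >= 1e-6 -> NOT closed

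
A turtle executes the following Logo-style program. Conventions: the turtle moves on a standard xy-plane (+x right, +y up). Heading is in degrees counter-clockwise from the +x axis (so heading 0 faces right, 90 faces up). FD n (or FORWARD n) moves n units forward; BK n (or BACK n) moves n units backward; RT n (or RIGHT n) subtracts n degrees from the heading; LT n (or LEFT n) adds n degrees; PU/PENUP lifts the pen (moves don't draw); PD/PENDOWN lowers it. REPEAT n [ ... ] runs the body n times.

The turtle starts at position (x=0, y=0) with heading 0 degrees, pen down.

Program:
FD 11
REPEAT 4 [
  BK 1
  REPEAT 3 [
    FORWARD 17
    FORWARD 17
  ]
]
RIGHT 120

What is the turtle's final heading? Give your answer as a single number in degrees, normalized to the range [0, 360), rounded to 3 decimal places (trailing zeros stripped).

Answer: 240

Derivation:
Executing turtle program step by step:
Start: pos=(0,0), heading=0, pen down
FD 11: (0,0) -> (11,0) [heading=0, draw]
REPEAT 4 [
  -- iteration 1/4 --
  BK 1: (11,0) -> (10,0) [heading=0, draw]
  REPEAT 3 [
    -- iteration 1/3 --
    FD 17: (10,0) -> (27,0) [heading=0, draw]
    FD 17: (27,0) -> (44,0) [heading=0, draw]
    -- iteration 2/3 --
    FD 17: (44,0) -> (61,0) [heading=0, draw]
    FD 17: (61,0) -> (78,0) [heading=0, draw]
    -- iteration 3/3 --
    FD 17: (78,0) -> (95,0) [heading=0, draw]
    FD 17: (95,0) -> (112,0) [heading=0, draw]
  ]
  -- iteration 2/4 --
  BK 1: (112,0) -> (111,0) [heading=0, draw]
  REPEAT 3 [
    -- iteration 1/3 --
    FD 17: (111,0) -> (128,0) [heading=0, draw]
    FD 17: (128,0) -> (145,0) [heading=0, draw]
    -- iteration 2/3 --
    FD 17: (145,0) -> (162,0) [heading=0, draw]
    FD 17: (162,0) -> (179,0) [heading=0, draw]
    -- iteration 3/3 --
    FD 17: (179,0) -> (196,0) [heading=0, draw]
    FD 17: (196,0) -> (213,0) [heading=0, draw]
  ]
  -- iteration 3/4 --
  BK 1: (213,0) -> (212,0) [heading=0, draw]
  REPEAT 3 [
    -- iteration 1/3 --
    FD 17: (212,0) -> (229,0) [heading=0, draw]
    FD 17: (229,0) -> (246,0) [heading=0, draw]
    -- iteration 2/3 --
    FD 17: (246,0) -> (263,0) [heading=0, draw]
    FD 17: (263,0) -> (280,0) [heading=0, draw]
    -- iteration 3/3 --
    FD 17: (280,0) -> (297,0) [heading=0, draw]
    FD 17: (297,0) -> (314,0) [heading=0, draw]
  ]
  -- iteration 4/4 --
  BK 1: (314,0) -> (313,0) [heading=0, draw]
  REPEAT 3 [
    -- iteration 1/3 --
    FD 17: (313,0) -> (330,0) [heading=0, draw]
    FD 17: (330,0) -> (347,0) [heading=0, draw]
    -- iteration 2/3 --
    FD 17: (347,0) -> (364,0) [heading=0, draw]
    FD 17: (364,0) -> (381,0) [heading=0, draw]
    -- iteration 3/3 --
    FD 17: (381,0) -> (398,0) [heading=0, draw]
    FD 17: (398,0) -> (415,0) [heading=0, draw]
  ]
]
RT 120: heading 0 -> 240
Final: pos=(415,0), heading=240, 29 segment(s) drawn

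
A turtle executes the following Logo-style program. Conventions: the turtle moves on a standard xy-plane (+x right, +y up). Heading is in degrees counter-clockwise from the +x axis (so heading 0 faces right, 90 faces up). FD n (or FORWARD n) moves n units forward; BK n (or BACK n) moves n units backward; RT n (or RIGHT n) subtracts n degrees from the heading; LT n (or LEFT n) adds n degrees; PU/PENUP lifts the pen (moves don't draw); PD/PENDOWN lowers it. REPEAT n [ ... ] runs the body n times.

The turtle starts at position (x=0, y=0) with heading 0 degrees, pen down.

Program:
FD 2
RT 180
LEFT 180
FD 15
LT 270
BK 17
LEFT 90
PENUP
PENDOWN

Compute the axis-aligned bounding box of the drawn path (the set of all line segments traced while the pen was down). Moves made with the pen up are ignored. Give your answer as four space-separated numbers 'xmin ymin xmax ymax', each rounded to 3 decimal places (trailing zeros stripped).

Executing turtle program step by step:
Start: pos=(0,0), heading=0, pen down
FD 2: (0,0) -> (2,0) [heading=0, draw]
RT 180: heading 0 -> 180
LT 180: heading 180 -> 0
FD 15: (2,0) -> (17,0) [heading=0, draw]
LT 270: heading 0 -> 270
BK 17: (17,0) -> (17,17) [heading=270, draw]
LT 90: heading 270 -> 0
PU: pen up
PD: pen down
Final: pos=(17,17), heading=0, 3 segment(s) drawn

Segment endpoints: x in {0, 2, 17, 17}, y in {0, 17}
xmin=0, ymin=0, xmax=17, ymax=17

Answer: 0 0 17 17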